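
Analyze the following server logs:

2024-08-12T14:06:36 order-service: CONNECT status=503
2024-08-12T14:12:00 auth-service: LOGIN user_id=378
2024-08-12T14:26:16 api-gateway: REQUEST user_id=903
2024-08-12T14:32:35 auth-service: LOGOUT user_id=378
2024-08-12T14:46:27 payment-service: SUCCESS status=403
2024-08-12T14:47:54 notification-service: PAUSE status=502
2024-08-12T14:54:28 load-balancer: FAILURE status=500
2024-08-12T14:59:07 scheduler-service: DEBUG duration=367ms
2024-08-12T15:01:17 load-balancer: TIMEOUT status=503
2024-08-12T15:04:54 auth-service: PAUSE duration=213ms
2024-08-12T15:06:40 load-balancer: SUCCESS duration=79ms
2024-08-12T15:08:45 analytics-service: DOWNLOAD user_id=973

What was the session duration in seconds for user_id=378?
1235

To calculate session duration:

1. Find LOGIN event for user_id=378: 2024-08-12T14:12:00
2. Find LOGOUT event for user_id=378: 2024-08-12T14:32:35
3. Session duration: 2024-08-12T14:32:35 - 2024-08-12T14:12:00 = 1235 seconds (20 minutes)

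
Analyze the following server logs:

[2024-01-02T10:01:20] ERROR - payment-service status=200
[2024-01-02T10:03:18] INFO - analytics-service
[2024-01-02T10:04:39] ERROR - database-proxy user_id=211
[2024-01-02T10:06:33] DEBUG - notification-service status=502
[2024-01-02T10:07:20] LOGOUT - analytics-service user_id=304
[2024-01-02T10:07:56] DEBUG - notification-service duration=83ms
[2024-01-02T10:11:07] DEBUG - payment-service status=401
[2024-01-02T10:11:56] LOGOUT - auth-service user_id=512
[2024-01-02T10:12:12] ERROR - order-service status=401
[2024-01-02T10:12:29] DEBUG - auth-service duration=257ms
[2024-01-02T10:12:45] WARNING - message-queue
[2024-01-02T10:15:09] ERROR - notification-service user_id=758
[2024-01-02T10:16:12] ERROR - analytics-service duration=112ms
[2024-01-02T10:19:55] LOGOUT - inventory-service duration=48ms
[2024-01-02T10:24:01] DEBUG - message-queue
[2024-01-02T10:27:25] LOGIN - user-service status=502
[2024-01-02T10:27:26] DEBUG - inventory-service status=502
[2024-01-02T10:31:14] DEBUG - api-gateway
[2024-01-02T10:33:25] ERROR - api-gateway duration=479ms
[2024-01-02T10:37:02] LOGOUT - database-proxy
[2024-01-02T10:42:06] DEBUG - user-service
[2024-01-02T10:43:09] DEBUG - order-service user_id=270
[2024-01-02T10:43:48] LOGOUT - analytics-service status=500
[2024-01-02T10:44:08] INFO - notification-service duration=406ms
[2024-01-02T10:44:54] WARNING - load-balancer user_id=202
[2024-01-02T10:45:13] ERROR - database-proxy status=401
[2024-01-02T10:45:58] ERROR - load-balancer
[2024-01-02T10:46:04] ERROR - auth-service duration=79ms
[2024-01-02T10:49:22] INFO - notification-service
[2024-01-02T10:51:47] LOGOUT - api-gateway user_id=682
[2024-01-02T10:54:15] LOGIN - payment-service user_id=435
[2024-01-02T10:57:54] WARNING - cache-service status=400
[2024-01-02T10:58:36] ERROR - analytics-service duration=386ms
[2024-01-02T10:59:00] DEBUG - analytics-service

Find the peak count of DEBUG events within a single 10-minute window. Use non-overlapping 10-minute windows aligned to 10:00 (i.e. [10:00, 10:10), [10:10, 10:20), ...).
2

To find the burst window:

1. Divide the log period into non-overlapping 10-minute windows starting at 10:00
2. Count DEBUG events in each window
3. Find the window with maximum count
4. Maximum events in a window: 2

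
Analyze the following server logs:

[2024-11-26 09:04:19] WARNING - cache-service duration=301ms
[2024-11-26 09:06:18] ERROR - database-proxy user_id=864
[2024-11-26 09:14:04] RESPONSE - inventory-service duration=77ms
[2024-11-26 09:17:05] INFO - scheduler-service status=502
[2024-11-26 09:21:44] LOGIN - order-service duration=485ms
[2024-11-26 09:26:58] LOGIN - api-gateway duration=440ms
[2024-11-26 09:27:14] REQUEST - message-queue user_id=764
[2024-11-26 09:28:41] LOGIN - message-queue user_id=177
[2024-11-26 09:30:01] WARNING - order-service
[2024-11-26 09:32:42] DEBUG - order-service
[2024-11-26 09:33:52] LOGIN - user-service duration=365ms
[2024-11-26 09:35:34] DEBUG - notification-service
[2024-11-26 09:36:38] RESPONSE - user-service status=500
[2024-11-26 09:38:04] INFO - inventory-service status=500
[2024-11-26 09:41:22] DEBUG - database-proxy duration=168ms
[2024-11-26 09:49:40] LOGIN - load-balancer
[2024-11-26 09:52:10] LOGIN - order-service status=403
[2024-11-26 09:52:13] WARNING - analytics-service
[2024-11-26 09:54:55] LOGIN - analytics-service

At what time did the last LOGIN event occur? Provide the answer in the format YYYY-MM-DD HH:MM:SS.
2024-11-26 09:54:55

To find the last event:

1. Filter for all LOGIN events
2. Sort by timestamp
3. Select the last one
4. Timestamp: 2024-11-26 09:54:55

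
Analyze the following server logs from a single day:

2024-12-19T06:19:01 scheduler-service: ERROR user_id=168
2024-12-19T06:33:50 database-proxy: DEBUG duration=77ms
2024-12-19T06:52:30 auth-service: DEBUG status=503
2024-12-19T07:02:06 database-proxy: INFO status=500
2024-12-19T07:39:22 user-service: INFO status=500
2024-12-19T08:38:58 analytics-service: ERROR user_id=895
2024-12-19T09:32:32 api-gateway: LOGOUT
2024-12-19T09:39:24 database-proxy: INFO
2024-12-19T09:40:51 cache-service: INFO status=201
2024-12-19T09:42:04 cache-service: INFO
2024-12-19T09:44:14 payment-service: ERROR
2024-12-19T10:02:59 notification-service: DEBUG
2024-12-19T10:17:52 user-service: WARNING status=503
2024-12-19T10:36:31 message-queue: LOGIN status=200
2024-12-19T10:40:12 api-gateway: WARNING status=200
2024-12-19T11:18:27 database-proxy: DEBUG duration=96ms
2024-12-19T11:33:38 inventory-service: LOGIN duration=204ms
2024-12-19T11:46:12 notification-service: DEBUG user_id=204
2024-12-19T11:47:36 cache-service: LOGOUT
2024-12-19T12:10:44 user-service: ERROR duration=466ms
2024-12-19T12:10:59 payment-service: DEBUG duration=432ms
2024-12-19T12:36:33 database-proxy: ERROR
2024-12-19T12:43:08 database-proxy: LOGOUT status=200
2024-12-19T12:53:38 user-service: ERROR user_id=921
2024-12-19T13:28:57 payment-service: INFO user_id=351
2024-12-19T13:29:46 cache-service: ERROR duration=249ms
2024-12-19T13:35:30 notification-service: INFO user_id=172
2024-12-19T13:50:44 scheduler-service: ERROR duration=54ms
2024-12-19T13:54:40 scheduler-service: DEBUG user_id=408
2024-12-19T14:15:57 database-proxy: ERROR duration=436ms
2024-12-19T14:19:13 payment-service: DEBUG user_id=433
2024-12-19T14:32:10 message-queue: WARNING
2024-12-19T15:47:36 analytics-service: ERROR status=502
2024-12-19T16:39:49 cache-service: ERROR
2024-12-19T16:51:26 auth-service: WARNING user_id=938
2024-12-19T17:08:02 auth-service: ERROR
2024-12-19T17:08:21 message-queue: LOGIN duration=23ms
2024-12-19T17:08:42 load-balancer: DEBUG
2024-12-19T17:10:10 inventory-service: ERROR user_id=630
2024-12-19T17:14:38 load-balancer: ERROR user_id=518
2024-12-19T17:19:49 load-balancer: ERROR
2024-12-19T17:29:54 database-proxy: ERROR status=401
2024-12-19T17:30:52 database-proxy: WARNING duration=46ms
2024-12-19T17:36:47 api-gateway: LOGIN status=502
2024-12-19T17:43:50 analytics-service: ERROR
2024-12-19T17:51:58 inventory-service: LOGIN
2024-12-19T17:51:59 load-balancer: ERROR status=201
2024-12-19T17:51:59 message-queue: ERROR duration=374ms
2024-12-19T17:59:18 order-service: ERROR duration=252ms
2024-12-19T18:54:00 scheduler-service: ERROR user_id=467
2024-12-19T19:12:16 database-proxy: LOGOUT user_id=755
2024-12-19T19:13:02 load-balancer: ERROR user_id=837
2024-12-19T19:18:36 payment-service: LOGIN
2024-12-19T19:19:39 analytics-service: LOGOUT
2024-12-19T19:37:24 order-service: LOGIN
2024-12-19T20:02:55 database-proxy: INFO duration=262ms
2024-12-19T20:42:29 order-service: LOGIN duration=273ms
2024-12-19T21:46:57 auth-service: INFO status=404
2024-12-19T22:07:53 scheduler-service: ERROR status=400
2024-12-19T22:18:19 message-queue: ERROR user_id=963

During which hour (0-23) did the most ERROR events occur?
17

To find the peak hour:

1. Group all ERROR events by hour
2. Count events in each hour
3. Find hour with maximum count
4. Peak hour: 17 (with 9 events)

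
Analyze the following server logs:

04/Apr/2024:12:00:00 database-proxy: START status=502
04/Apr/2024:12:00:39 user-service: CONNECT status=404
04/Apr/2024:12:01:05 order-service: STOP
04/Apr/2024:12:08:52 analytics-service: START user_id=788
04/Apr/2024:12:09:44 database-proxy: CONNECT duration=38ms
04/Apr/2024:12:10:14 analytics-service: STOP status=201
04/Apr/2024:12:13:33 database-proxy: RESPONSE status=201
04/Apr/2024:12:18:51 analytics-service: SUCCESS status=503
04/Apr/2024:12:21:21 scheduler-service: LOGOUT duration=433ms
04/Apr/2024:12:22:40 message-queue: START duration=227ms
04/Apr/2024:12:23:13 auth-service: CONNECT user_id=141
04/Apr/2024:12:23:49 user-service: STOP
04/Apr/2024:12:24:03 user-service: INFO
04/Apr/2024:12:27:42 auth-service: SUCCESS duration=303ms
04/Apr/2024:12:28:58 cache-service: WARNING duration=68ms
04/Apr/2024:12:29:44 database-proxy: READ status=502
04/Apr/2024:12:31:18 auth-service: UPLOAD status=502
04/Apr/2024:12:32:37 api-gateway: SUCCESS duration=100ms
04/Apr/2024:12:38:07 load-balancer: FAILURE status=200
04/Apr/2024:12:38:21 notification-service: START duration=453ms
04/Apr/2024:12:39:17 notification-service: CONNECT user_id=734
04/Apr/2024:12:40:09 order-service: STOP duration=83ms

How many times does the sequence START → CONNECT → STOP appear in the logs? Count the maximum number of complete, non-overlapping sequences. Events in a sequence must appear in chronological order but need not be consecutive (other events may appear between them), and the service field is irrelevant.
4

To count sequences:

1. Look for pattern: START → CONNECT → STOP
2. Greedily scan the log in chronological order, matching each sequence element in turn (ignoring service)
3. Each time the full pattern completes, increment the count and restart matching from the next event
4. Complete non-overlapping sequences found: 4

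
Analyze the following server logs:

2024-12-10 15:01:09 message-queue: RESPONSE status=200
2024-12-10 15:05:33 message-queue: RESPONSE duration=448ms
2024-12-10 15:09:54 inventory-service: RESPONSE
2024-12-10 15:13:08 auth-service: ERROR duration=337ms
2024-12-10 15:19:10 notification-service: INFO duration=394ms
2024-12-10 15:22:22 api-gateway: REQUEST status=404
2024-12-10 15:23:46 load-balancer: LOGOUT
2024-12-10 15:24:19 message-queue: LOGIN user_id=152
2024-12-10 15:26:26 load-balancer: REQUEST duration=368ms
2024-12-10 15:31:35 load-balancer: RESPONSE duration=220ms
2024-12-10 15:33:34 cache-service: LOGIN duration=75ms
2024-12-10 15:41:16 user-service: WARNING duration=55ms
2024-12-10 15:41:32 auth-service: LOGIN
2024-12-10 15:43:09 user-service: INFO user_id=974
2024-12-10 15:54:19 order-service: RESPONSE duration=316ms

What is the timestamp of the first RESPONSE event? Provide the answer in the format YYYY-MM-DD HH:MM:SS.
2024-12-10 15:01:09

To find the first event:

1. Filter for all RESPONSE events
2. Sort by timestamp
3. Select the first one
4. Timestamp: 2024-12-10 15:01:09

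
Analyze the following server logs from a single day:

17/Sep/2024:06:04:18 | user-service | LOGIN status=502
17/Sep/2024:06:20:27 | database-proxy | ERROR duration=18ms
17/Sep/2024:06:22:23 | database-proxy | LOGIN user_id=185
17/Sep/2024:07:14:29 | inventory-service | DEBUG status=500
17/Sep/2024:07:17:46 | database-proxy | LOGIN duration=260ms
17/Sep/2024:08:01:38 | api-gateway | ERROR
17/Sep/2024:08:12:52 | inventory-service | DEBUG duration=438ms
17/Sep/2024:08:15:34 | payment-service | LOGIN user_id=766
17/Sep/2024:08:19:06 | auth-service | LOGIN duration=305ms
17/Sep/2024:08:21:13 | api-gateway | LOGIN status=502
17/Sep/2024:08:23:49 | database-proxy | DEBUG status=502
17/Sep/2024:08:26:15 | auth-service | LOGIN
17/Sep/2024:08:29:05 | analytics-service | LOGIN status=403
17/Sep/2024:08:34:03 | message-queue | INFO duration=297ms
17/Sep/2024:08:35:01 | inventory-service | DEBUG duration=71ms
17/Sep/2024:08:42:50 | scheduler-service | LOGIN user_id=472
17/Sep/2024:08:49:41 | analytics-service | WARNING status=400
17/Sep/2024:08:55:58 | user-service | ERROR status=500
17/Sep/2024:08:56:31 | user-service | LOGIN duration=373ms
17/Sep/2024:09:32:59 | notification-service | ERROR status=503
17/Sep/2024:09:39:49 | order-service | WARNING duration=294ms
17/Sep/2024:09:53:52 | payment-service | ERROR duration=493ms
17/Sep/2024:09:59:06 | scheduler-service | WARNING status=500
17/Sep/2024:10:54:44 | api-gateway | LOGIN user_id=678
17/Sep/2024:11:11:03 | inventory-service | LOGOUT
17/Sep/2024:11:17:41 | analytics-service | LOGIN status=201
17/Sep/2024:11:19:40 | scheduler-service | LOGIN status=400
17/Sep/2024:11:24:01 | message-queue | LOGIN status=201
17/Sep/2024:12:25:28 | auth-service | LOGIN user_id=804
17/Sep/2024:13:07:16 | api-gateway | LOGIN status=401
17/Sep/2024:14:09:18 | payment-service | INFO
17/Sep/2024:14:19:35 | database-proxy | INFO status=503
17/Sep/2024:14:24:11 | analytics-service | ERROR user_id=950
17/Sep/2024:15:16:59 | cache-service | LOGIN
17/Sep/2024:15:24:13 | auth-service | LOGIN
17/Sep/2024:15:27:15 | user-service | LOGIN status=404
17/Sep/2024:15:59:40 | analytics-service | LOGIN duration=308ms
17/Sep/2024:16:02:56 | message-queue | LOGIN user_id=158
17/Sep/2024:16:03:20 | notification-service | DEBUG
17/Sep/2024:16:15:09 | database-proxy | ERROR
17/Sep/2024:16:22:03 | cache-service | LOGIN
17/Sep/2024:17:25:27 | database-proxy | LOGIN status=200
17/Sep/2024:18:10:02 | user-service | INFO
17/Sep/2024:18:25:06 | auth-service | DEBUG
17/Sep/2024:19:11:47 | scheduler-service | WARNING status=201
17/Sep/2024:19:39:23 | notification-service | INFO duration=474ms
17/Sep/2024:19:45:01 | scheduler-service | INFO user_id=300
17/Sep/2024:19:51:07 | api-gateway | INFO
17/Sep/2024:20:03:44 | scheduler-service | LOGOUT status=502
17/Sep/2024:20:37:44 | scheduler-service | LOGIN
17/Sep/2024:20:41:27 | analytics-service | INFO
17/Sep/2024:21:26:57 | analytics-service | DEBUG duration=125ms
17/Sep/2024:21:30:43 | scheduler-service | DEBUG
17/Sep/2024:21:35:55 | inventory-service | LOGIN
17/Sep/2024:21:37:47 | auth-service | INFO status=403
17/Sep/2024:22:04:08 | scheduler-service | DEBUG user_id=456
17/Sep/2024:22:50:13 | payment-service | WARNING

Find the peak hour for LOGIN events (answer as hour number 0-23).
8

To find the peak hour:

1. Group all LOGIN events by hour
2. Count events in each hour
3. Find hour with maximum count
4. Peak hour: 8 (with 7 events)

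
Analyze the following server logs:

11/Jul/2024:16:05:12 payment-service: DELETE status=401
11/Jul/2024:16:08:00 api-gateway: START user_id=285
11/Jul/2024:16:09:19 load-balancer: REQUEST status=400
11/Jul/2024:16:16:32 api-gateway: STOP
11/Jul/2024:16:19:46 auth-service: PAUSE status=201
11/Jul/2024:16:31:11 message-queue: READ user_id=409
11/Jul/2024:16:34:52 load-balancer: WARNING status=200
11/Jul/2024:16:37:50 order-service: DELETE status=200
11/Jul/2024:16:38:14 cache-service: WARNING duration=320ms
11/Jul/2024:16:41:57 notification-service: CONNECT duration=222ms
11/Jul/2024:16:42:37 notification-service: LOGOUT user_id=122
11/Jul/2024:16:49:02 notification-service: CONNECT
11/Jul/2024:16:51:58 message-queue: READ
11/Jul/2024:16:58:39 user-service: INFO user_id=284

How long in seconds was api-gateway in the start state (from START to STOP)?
512

To calculate state duration:

1. Find START event for api-gateway: 11/Jul/2024:16:08:00
2. Find STOP event for api-gateway: 11/Jul/2024:16:16:32
3. Calculate duration: 11/Jul/2024:16:16:32 - 11/Jul/2024:16:08:00 = 512 seconds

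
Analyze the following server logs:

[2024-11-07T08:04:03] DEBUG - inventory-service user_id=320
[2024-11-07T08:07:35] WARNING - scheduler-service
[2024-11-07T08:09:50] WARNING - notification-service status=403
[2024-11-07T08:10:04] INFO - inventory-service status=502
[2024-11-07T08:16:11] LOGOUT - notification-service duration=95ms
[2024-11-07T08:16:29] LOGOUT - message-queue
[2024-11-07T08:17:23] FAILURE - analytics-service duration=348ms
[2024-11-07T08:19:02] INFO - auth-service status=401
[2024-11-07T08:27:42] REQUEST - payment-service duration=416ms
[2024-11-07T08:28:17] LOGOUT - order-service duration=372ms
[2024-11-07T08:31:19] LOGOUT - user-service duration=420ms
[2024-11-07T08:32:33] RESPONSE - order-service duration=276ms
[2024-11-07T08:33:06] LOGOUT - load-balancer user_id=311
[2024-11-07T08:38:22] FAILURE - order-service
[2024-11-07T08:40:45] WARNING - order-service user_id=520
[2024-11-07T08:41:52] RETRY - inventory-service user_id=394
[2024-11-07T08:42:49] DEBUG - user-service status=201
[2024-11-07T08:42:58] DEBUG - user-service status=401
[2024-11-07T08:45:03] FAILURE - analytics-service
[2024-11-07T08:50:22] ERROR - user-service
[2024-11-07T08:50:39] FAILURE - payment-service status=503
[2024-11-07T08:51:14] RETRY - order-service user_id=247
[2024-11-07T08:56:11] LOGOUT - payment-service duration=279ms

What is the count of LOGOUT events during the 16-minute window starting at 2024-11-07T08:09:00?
2

To count events in the time window:

1. Window boundaries: 2024-11-07T08:09:00 to 2024-11-07T08:25:00
2. Filter for LOGOUT events within this window
3. Count matching events: 2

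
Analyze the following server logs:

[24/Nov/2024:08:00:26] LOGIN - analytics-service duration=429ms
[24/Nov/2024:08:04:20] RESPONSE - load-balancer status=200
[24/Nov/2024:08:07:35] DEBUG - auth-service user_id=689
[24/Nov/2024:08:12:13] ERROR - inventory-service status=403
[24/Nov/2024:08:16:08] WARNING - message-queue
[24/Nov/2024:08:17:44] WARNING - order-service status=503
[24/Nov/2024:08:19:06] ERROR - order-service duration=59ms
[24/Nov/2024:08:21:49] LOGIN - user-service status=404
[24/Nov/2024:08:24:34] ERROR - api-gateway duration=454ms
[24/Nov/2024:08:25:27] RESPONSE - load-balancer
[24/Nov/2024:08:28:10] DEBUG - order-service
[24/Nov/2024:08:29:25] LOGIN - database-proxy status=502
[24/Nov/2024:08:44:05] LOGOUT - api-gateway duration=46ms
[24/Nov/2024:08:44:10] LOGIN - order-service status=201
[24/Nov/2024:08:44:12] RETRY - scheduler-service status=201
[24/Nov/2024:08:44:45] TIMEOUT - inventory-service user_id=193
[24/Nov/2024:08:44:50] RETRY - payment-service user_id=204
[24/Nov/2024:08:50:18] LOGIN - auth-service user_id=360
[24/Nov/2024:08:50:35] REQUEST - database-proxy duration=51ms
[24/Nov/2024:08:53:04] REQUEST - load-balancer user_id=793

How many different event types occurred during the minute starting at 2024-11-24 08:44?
4

To count unique event types:

1. Filter events in the minute starting at 2024-11-24 08:44
2. Extract event types from matching entries
3. Count unique types: 4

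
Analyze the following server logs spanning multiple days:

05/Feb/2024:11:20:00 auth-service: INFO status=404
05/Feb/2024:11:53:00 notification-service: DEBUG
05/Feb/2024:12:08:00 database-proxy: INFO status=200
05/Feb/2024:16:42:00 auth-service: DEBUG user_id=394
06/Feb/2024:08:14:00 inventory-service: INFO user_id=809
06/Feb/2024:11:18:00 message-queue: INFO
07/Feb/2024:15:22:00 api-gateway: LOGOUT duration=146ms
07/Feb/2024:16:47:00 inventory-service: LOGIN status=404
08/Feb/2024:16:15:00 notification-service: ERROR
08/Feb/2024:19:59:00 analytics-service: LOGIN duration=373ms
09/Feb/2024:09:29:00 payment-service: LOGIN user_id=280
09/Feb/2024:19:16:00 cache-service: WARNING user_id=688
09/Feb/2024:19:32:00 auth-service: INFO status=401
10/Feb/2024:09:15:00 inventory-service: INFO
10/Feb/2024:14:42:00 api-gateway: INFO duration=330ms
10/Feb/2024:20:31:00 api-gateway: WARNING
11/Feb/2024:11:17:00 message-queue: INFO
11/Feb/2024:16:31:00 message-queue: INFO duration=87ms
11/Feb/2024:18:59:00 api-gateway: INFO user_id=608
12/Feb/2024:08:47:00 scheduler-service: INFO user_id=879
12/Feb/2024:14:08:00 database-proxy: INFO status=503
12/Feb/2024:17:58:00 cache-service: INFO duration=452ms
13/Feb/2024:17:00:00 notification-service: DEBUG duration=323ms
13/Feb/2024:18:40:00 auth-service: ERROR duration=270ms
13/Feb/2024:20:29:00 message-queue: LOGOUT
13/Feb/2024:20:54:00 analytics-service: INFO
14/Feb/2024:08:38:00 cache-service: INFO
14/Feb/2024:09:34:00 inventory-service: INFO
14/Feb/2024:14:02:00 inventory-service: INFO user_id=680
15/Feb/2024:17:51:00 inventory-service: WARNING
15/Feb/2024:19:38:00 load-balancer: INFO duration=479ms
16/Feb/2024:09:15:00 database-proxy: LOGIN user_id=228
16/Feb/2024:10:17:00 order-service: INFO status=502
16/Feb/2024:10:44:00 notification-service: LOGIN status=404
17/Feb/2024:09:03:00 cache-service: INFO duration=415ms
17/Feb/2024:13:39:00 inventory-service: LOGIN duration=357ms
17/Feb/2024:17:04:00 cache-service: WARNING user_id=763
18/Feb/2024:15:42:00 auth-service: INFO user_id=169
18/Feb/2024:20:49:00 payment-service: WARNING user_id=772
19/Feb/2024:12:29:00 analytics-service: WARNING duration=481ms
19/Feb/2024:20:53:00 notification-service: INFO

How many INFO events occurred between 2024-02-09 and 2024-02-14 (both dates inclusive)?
13

To filter by date range:

1. Date range: 2024-02-09 through 2024-02-14, both dates inclusive
2. Filter for INFO events whose date falls in this range
3. Count matching events: 13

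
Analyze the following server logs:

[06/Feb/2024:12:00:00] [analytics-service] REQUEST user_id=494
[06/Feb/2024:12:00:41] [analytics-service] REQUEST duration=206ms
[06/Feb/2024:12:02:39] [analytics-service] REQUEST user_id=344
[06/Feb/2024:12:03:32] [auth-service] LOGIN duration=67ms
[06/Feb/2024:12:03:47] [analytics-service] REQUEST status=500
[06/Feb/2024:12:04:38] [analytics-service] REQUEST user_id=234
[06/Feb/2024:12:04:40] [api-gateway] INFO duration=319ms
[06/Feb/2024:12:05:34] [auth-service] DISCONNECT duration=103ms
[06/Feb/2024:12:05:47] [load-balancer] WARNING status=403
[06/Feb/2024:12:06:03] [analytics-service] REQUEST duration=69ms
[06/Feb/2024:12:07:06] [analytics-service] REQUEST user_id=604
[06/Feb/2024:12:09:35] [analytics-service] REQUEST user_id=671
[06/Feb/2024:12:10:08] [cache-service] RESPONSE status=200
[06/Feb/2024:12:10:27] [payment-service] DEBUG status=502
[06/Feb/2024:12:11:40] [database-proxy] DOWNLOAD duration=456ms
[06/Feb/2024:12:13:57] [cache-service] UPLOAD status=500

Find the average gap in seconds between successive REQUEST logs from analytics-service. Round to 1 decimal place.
82.1

To calculate average interval:

1. Find all REQUEST events for analytics-service in order
2. Calculate time gaps between consecutive events
3. Compute mean of gaps: 575 / 7 = 82.1 seconds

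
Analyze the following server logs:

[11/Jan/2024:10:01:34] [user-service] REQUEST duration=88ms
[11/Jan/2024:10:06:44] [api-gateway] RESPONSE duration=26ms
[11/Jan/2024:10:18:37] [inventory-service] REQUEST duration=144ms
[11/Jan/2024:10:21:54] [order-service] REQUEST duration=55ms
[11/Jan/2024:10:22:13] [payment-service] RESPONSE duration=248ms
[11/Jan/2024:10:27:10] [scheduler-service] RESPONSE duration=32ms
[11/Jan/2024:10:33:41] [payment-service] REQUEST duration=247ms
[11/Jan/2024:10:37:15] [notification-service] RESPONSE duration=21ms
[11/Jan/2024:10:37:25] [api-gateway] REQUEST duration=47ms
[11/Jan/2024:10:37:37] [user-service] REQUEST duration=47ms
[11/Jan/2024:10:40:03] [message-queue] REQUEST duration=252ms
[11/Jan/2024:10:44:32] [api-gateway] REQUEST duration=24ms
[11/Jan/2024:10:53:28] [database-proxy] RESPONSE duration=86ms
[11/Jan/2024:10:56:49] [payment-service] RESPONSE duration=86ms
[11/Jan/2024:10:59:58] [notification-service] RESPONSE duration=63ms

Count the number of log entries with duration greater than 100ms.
4

To count timeouts:

1. Threshold: 100ms
2. Extract duration from each log entry
3. Count entries where duration > 100
4. Timeout count: 4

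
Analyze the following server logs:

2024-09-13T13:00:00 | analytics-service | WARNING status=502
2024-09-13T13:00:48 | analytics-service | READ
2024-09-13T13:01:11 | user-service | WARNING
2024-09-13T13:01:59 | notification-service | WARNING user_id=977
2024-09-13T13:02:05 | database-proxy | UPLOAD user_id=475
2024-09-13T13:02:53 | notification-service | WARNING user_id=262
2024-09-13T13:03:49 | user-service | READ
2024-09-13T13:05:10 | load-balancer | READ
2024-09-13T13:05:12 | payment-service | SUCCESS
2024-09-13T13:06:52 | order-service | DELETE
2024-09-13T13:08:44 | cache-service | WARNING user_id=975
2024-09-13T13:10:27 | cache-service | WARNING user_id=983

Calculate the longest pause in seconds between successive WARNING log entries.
351

To find the longest gap:

1. Extract all WARNING events in chronological order
2. Calculate time differences between consecutive events
3. Find the maximum difference
4. Longest gap: 351 seconds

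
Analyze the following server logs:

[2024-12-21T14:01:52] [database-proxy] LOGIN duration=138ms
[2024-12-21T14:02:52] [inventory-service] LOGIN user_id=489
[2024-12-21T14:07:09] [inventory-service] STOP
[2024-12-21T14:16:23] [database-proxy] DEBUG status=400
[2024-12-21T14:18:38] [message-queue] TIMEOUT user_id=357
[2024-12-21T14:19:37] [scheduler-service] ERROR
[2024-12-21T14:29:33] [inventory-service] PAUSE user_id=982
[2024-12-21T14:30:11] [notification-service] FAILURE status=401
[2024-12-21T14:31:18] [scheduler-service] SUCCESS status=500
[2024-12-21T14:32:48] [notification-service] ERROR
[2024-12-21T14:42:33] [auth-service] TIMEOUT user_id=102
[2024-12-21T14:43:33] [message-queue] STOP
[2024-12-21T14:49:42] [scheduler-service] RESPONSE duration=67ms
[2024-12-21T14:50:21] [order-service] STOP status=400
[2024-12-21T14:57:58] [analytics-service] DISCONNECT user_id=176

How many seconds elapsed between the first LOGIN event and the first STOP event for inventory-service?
257

To find the time between events:

1. Locate the first LOGIN event for inventory-service: 2024-12-21T14:02:52
2. Locate the first STOP event for inventory-service: 2024-12-21T14:07:09
3. Calculate the difference: 2024-12-21T14:07:09 - 2024-12-21T14:02:52 = 257 seconds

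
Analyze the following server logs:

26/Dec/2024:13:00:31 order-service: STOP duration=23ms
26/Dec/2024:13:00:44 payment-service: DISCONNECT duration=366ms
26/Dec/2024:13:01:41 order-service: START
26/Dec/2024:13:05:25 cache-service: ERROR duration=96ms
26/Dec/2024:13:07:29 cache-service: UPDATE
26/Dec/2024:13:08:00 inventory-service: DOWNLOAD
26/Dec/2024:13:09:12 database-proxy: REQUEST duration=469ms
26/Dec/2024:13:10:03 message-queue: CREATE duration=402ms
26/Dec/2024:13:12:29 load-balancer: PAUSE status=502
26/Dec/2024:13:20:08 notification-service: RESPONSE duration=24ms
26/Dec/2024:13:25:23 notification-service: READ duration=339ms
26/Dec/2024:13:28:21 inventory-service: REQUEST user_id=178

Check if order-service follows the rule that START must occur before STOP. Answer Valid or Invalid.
Invalid

To validate ordering:

1. Required order: START → STOP
2. Rule: START must occur before STOP
3. Check actual order of events for order-service
4. Result: Invalid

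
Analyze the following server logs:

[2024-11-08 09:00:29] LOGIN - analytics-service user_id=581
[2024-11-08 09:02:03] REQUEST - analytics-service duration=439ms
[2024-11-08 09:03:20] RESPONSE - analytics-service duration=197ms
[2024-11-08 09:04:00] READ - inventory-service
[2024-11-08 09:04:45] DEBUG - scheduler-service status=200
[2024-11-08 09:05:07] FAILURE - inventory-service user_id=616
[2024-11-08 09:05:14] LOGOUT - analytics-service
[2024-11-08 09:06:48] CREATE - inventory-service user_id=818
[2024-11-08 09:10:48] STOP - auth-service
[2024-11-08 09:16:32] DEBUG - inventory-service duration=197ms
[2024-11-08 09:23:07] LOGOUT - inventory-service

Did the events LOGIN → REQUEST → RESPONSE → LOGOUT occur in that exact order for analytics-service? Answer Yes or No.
Yes

To verify sequence order:

1. Find all events in sequence LOGIN → REQUEST → RESPONSE → LOGOUT for analytics-service
2. Extract their timestamps
3. Check if timestamps are in ascending order
4. Result: Yes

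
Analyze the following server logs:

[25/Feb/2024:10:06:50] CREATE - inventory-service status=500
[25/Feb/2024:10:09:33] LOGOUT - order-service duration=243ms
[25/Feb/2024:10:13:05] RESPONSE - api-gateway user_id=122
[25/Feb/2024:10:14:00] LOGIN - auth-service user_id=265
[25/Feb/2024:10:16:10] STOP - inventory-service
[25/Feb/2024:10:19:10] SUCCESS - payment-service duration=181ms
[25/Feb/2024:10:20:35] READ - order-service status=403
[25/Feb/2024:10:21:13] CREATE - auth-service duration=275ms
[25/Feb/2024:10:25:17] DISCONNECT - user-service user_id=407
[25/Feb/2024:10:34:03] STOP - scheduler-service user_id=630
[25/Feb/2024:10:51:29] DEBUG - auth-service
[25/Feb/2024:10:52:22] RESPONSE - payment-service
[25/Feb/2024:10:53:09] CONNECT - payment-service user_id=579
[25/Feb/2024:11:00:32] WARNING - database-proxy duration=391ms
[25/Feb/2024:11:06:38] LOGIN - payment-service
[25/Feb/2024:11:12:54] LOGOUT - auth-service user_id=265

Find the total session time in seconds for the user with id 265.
3534

To calculate session duration:

1. Find LOGIN event for user_id=265: 25/Feb/2024:10:14:00
2. Find LOGOUT event for user_id=265: 25/Feb/2024:11:12:54
3. Session duration: 25/Feb/2024:11:12:54 - 25/Feb/2024:10:14:00 = 3534 seconds (58 minutes)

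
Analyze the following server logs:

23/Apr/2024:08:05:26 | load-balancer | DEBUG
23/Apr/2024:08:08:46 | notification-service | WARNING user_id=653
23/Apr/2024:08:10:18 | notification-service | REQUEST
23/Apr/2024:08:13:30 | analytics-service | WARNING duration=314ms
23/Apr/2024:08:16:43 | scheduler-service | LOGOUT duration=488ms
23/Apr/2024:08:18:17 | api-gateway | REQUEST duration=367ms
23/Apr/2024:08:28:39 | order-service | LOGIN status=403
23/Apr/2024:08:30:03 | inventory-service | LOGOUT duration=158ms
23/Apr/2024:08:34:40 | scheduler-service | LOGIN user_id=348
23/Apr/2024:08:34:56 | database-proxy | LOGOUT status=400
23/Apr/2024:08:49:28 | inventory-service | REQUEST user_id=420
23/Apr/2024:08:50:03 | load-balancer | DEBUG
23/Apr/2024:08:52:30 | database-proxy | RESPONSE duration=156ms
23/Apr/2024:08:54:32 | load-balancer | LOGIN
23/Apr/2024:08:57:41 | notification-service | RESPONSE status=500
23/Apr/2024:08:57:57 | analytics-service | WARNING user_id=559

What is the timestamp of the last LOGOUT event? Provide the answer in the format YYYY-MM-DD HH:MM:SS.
2024-04-23 08:34:56

To find the last event:

1. Filter for all LOGOUT events
2. Sort by timestamp
3. Select the last one
4. Timestamp: 2024-04-23 08:34:56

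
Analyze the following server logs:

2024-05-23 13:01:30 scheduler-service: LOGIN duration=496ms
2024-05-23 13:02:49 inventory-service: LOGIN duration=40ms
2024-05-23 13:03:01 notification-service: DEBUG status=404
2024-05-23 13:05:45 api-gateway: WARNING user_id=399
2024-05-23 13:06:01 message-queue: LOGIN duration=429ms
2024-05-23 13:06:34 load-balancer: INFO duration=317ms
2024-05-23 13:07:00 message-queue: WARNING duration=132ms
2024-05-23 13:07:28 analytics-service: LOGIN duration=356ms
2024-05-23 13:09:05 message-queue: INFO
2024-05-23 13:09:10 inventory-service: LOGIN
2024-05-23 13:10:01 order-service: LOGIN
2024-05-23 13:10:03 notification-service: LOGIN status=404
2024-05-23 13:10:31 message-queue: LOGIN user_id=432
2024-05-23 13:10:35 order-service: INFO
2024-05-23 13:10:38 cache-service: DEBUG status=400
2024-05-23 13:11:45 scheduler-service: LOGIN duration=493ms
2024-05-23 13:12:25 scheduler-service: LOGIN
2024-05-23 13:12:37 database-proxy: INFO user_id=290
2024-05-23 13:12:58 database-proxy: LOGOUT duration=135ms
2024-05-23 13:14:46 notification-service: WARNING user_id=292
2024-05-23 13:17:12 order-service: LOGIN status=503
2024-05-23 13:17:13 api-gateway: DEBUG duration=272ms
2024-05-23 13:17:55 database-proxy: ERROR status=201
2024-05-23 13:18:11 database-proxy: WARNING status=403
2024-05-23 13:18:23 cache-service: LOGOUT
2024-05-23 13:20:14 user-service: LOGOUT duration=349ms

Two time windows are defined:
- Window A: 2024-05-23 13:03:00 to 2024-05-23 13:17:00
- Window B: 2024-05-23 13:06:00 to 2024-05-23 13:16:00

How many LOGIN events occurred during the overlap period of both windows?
8

To find overlap events:

1. Window A: 2024-05-23 13:03:00 to 2024-05-23 13:17:00
2. Window B: 2024-05-23 13:06:00 to 2024-05-23 13:16:00
3. Overlap period: 2024-05-23 13:06:00 to 2024-05-23 13:16:00
4. Count LOGIN events in overlap: 8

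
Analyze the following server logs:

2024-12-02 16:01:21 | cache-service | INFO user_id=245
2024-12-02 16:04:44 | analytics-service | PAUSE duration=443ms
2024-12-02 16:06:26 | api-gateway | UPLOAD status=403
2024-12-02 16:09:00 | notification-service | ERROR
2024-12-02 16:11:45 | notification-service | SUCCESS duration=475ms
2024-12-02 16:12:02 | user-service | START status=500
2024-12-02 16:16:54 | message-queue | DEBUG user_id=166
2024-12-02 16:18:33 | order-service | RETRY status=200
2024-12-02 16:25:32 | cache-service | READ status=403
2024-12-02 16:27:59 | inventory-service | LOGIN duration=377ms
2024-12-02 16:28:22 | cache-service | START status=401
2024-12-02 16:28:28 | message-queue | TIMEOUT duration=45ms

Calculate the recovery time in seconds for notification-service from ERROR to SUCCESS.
165

To calculate recovery time:

1. Find ERROR event for notification-service: 2024-12-02 16:09:00
2. Find next SUCCESS event for notification-service: 2024-12-02 16:11:45
3. Recovery time: 2024-12-02 16:11:45 - 2024-12-02 16:09:00 = 165 seconds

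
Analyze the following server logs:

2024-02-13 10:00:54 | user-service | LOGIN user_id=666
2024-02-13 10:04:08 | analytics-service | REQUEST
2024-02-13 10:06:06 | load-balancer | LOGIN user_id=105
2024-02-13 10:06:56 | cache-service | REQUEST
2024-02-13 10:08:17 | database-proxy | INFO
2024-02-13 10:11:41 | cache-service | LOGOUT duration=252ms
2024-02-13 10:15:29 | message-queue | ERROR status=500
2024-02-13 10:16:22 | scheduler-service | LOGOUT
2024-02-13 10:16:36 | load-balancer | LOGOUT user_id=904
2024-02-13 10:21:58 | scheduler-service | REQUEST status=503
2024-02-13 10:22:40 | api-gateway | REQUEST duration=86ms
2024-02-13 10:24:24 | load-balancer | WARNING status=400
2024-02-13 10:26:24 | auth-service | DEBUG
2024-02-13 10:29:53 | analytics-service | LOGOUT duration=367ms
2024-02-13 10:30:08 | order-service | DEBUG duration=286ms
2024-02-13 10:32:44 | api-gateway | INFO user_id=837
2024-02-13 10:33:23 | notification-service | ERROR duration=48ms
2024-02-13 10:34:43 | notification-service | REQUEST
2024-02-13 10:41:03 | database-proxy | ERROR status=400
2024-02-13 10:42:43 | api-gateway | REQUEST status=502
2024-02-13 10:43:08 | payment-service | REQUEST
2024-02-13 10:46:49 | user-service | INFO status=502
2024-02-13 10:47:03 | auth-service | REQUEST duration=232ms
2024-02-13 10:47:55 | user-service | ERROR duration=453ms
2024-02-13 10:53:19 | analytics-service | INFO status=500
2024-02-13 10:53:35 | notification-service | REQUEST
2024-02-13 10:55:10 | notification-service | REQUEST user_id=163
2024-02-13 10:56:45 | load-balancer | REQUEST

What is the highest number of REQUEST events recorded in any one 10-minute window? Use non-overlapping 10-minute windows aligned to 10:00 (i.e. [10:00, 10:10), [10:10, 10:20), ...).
3

To find the burst window:

1. Divide the log period into non-overlapping 10-minute windows starting at 10:00
2. Count REQUEST events in each window
3. Find the window with maximum count
4. Maximum events in a window: 3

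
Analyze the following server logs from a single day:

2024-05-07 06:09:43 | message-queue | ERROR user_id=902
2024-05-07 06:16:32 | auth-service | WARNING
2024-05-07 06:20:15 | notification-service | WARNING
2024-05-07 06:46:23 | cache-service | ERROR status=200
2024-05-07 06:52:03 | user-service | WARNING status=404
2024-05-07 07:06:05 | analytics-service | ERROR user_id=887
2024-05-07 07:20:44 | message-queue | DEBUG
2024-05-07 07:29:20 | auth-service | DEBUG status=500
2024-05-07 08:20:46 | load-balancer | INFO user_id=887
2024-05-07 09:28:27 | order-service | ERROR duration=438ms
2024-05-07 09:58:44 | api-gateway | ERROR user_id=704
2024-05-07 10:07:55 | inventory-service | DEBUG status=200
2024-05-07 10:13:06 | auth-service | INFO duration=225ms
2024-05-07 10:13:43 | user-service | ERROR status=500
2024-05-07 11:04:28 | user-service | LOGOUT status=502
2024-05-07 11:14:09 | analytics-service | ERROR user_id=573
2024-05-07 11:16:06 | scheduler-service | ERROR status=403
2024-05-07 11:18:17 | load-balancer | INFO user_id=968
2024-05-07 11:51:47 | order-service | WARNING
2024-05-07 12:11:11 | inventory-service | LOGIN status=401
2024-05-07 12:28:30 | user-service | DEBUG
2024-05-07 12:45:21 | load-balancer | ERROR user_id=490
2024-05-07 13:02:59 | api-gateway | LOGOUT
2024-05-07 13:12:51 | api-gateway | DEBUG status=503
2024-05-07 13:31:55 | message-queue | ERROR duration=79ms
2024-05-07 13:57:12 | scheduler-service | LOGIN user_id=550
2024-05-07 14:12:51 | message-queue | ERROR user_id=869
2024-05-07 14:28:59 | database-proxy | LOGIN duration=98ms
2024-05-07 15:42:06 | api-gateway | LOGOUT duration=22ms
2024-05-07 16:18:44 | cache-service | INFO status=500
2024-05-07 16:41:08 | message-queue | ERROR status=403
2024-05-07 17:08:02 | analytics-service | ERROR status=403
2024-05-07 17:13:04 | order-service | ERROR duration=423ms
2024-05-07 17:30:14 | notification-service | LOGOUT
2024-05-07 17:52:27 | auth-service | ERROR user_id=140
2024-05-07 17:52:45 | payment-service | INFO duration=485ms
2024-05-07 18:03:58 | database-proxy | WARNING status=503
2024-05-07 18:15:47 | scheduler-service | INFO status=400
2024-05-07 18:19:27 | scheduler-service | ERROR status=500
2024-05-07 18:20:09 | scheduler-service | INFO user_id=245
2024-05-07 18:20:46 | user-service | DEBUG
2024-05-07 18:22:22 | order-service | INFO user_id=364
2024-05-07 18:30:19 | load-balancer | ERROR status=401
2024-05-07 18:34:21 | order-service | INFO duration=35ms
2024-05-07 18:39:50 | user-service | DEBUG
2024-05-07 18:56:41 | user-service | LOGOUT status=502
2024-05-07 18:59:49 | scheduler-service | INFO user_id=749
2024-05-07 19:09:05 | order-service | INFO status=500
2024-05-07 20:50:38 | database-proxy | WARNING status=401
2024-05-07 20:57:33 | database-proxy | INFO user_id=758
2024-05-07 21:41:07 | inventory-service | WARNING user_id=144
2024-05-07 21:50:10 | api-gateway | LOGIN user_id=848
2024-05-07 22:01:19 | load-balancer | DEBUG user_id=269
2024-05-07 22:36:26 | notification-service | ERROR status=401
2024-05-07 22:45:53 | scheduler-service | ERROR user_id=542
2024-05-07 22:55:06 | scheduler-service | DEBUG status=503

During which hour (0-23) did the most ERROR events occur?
17

To find the peak hour:

1. Group all ERROR events by hour
2. Count events in each hour
3. Find hour with maximum count
4. Peak hour: 17 (with 3 events)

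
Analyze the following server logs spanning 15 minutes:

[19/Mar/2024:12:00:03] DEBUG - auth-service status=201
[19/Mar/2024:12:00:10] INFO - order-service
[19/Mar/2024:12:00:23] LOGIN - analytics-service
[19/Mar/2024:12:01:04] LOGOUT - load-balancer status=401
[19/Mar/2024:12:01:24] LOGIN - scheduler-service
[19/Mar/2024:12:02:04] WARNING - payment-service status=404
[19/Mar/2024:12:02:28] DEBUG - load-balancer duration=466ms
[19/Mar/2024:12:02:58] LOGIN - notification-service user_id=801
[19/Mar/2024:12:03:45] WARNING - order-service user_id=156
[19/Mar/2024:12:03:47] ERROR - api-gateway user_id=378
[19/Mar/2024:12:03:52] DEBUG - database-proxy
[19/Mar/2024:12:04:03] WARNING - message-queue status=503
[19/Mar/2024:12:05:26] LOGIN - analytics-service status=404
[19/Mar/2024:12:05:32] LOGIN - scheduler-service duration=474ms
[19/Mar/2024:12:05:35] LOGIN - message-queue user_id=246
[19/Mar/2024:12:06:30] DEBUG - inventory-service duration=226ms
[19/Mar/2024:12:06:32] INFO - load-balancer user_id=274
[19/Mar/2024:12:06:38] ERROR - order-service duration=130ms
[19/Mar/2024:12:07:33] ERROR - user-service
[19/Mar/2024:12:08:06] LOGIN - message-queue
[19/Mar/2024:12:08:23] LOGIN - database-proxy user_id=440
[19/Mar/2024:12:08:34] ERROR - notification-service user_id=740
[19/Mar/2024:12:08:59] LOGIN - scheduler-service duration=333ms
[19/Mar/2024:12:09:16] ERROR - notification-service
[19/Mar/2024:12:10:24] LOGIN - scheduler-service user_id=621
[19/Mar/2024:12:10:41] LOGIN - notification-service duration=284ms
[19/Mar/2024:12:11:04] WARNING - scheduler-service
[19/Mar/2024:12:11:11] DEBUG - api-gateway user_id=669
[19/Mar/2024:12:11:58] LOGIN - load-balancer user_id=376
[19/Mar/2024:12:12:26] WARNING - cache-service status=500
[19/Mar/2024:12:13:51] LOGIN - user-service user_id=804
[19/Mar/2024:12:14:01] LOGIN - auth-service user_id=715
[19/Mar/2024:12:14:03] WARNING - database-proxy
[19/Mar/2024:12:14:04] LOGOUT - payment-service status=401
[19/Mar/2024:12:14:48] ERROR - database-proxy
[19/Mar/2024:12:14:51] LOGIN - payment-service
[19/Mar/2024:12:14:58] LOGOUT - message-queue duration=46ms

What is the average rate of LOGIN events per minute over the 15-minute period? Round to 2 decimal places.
1.0

To calculate the rate:

1. Count total LOGIN events: 15
2. Total time period: 15 minutes
3. Rate = 15 / 15 = 1.0 events per minute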